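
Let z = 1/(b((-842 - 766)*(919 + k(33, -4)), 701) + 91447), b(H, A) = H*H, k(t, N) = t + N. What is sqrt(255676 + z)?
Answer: sqrt(28175487845572609839352585763)/331963810129 ≈ 505.64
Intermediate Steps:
k(t, N) = N + t
b(H, A) = H**2
z = 1/2323746670903 (z = 1/(((-842 - 766)*(919 + (-4 + 33)))**2 + 91447) = 1/((-1608*(919 + 29))**2 + 91447) = 1/((-1608*948)**2 + 91447) = 1/((-1524384)**2 + 91447) = 1/(2323746579456 + 91447) = 1/2323746670903 ≈ 4.3034e-13)
sqrt(255676 + z) = sqrt(255676 + 1/2323746670903) = sqrt(594126253829795429/2323746670903) = sqrt(28175487845572609839352585763)/331963810129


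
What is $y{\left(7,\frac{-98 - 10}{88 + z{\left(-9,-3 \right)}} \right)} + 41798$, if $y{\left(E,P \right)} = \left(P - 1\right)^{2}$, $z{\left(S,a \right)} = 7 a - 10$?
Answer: $\frac{15092103}{361} \approx 41806.0$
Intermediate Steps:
$z{\left(S,a \right)} = -10 + 7 a$
$y{\left(E,P \right)} = \left(-1 + P\right)^{2}$
$y{\left(7,\frac{-98 - 10}{88 + z{\left(-9,-3 \right)}} \right)} + 41798 = \left(-1 + \frac{-98 - 10}{88 + \left(-10 + 7 \left(-3\right)\right)}\right)^{2} + 41798 = \left(-1 - \frac{108}{88 - 31}\right)^{2} + 41798 = \left(-1 - \frac{108}{57}\right)^{2} + 41798 = \left(-1 - \frac{36}{19}\right)^{2} + 41798 = \left(- \frac{55}{19}\right)^{2} + 41798 = \frac{3025}{361} + 41798 = \frac{15092103}{361}$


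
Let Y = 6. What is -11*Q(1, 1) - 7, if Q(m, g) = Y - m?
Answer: -62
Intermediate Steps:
Q(m, g) = 6 - m
-11*Q(1, 1) - 7 = -11*(6 - 1*1) - 7 = -11*(6 - 1) - 7 = -11*5 - 7 = -55 - 7 = -62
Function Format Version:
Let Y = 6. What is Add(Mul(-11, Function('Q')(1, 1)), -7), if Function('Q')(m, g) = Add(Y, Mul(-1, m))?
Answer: -62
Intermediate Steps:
Function('Q')(m, g) = Add(6, Mul(-1, m))
Add(Mul(-11, Function('Q')(1, 1)), -7) = Add(Mul(-11, Add(6, Mul(-1, 1))), -7) = Add(Mul(-11, Add(6, -1)), -7) = Add(Mul(-11, 5), -7) = Add(-55, -7) = -62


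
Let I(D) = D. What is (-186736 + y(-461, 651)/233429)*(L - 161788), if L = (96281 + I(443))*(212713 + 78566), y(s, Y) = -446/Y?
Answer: -799474800287990870732320/151962279 ≈ -5.2610e+15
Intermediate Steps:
L = 28173669996 (L = (96281 + 443)*(212713 + 78566) = 96724*291279 = 28173669996)
(-186736 + y(-461, 651)/233429)*(L - 161788) = (-186736 - 446/651/233429)*(28173669996 - 161788) = (-186736 - 446*1/651*(1/233429))*28173508208 = (-186736 - 446/651*1/233429)*28173508208 = (-186736 - 446/151962279)*28173508208 = -28376828131790/151962279*28173508208 = -799474800287990870732320/151962279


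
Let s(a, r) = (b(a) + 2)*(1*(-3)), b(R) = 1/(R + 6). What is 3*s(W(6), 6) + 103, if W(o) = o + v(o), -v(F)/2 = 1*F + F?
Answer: 343/4 ≈ 85.750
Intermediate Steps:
b(R) = 1/(6 + R)
v(F) = -4*F (v(F) = -2*(1*F + F) = -2*(F + F) = -4*F)
W(o) = -3*o (W(o) = o - 4*o = -3*o)
s(a, r) = -6 - 3/(6 + a) (s(a, r) = (1/(6 + a) + 2)*(1*(-3)) = (2 + 1/(6 + a))*(-3) = -6 - 3/(6 + a))
3*s(W(6), 6) + 103 = 3*(3*(-13 - (-6)*6)/(6 - 3*6)) + 103 = 3*(3*(-13 - 2*(-18))/(6 - 18)) + 103 = 3*(3*(-13 + 36)/(-12)) + 103 = 3*(3*(-1/12)*23) + 103 = 3*(-23/4) + 103 = -69/4 + 103 = 343/4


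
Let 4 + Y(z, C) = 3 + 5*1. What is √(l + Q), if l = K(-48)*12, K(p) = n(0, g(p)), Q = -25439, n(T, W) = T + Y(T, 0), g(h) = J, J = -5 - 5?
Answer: I*√25391 ≈ 159.35*I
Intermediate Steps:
Y(z, C) = 4 (Y(z, C) = -4 + (3 + 5*1) = -4 + (3 + 5) = -4 + 8 = 4)
J = -10
g(h) = -10
n(T, W) = 4 + T (n(T, W) = T + 4 = 4 + T)
K(p) = 4 (K(p) = 4 + 0 = 4)
l = 48 (l = 4*12 = 48)
√(l + Q) = √(48 - 25439) = √(-25391) = I*√25391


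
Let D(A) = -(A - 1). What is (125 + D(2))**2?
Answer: 15376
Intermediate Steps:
D(A) = 1 - A (D(A) = -(-1 + A) = 1 - A)
(125 + D(2))**2 = (125 + (1 - 1*2))**2 = (125 + (1 - 2))**2 = (125 - 1)**2 = 124**2 = 15376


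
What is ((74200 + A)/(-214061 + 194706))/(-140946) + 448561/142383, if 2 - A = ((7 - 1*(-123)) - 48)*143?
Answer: 203947952145823/64737037270815 ≈ 3.1504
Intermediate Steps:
A = -11724 (A = 2 - ((7 - 1*(-123)) - 48)*143 = 2 - ((7 + 123) - 48)*143 = 2 - (130 - 48)*143 = 2 - 82*143 = 2 - 1*11726 = 2 - 11726 = -11724)
((74200 + A)/(-214061 + 194706))/(-140946) + 448561/142383 = ((74200 - 11724)/(-214061 + 194706))/(-140946) + 448561/142383 = (62476/(-19355))*(-1/140946) + 448561*(1/142383) = (62476*(-1/19355))*(-1/140946) + 448561/142383 = -62476/19355*(-1/140946) + 448561/142383 = 31238/1364004915 + 448561/142383 = 203947952145823/64737037270815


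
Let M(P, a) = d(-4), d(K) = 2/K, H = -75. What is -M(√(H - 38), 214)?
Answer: ½ ≈ 0.50000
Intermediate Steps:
M(P, a) = -½ (M(P, a) = 2/(-4) = 2*(-¼) = -½)
-M(√(H - 38), 214) = -1*(-½) = ½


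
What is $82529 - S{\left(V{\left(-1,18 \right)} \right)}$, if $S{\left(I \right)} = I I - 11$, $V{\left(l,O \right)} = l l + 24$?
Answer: $81915$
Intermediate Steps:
$V{\left(l,O \right)} = 24 + l^{2}$ ($V{\left(l,O \right)} = l^{2} + 24 = 24 + l^{2}$)
$S{\left(I \right)} = -11 + I^{2}$ ($S{\left(I \right)} = I^{2} - 11 = -11 + I^{2}$)
$82529 - S{\left(V{\left(-1,18 \right)} \right)} = 82529 - \left(-11 + \left(24 + \left(-1\right)^{2}\right)^{2}\right) = 82529 - \left(-11 + \left(24 + 1\right)^{2}\right) = 82529 - \left(-11 + 25^{2}\right) = 82529 - \left(-11 + 625\right) = 82529 - 614 = 81915$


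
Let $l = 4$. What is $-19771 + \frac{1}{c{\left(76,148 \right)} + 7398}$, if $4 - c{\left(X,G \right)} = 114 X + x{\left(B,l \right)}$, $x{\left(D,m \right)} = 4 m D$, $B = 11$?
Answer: $- \frac{28430699}{1438} \approx -19771.0$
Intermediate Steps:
$x{\left(D,m \right)} = 4 D m$
$c{\left(X,G \right)} = -172 - 114 X$ ($c{\left(X,G \right)} = 4 - \left(114 X + 4 \cdot 11 \cdot 4\right) = 4 - \left(114 X + 176\right) = 4 - \left(176 + 114 X\right) = -172 - 114 X$)
$-19771 + \frac{1}{c{\left(76,148 \right)} + 7398} = -19771 + \frac{1}{\left(-172 - 8664\right) + 7398} = -19771 + \frac{1}{-8836 + 7398} = -19771 + \frac{1}{-1438} = -19771 - \frac{1}{1438} = - \frac{28430699}{1438}$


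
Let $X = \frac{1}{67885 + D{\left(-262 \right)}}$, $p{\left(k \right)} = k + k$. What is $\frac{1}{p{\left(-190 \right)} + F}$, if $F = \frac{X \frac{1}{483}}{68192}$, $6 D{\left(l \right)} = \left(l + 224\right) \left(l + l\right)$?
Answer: $- \frac{2345216371232}{891182221068159} \approx -0.0026316$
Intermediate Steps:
$p{\left(k \right)} = 2 k$
$D{\left(l \right)} = \frac{l \left(224 + l\right)}{3}$ ($D{\left(l \right)} = \frac{\left(l + 224\right) \left(l + l\right)}{6} = \frac{\left(224 + l\right) 2 l}{6} = \frac{2 l \left(224 + l\right)}{6} = \frac{l \left(224 + l\right)}{3}$)
$X = \frac{3}{213611}$ ($X = \frac{1}{67885 + \frac{1}{3} \left(-262\right) \left(224 - 262\right)} = \frac{1}{67885 + \frac{1}{3} \left(-262\right) \left(-38\right)} = \frac{1}{67885 + \frac{9956}{3}} = \frac{1}{\frac{213611}{3}} = \frac{3}{213611} \approx 1.4044 \cdot 10^{-5}$)
$F = \frac{1}{2345216371232}$ ($F = \frac{\frac{3}{213611} \cdot \frac{1}{483}}{68192} = \frac{3}{213611} \cdot \frac{1}{483} \cdot \frac{1}{68192} = \frac{1}{34391371} \cdot \frac{1}{68192} = \frac{1}{2345216371232} \approx 4.264 \cdot 10^{-13}$)
$\frac{1}{p{\left(-190 \right)} + F} = \frac{1}{2 \left(-190\right) + \frac{1}{2345216371232}} = \frac{1}{-380 + \frac{1}{2345216371232}} = \frac{1}{- \frac{891182221068159}{2345216371232}} = - \frac{2345216371232}{891182221068159}$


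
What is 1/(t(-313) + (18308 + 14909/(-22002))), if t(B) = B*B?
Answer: 22002/2558311645 ≈ 8.6002e-6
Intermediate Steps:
t(B) = B**2
1/(t(-313) + (18308 + 14909/(-22002))) = 1/((-313)**2 + (18308 + 14909/(-22002))) = 1/(97969 + (18308 + 14909*(-1/22002))) = 1/(97969 + (18308 - 14909/22002)) = 1/(97969 + 402797707/22002) = 1/(2558311645/22002) = 22002/2558311645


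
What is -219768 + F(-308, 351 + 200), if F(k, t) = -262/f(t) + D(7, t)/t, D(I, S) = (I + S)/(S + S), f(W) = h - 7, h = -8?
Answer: -1000747220873/4554015 ≈ -2.1975e+5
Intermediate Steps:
f(W) = -15 (f(W) = -8 - 7 = -15)
D(I, S) = (I + S)/(2*S) (D(I, S) = (I + S)/((2*S)) = (I + S)*(1/(2*S)) = (I + S)/(2*S))
F(k, t) = 262/15 + (7 + t)/(2*t**2) (F(k, t) = -262/(-15) + ((7 + t)/(2*t))/t = -262*(-1/15) + (7 + t)/(2*t**2) = 262/15 + (7 + t)/(2*t**2))
-219768 + F(-308, 351 + 200) = -219768 + (105 + 15*(351 + 200) + 524*(351 + 200)**2)/(30*(351 + 200)**2) = -219768 + (1/30)*(105 + 15*551 + 524*551**2)/551**2 = -219768 + (1/30)*(1/303601)*(105 + 8265 + 524*303601) = -219768 + (1/30)*(1/303601)*(105 + 8265 + 159086924) = -219768 + (1/30)*(1/303601)*159095294 = -219768 + 79547647/4554015 = -1000747220873/4554015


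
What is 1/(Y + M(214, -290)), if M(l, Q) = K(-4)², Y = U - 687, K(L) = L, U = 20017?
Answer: 1/19346 ≈ 5.1690e-5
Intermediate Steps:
Y = 19330 (Y = 20017 - 687 = 19330)
M(l, Q) = 16 (M(l, Q) = (-4)² = 16)
1/(Y + M(214, -290)) = 1/(19330 + 16) = 1/19346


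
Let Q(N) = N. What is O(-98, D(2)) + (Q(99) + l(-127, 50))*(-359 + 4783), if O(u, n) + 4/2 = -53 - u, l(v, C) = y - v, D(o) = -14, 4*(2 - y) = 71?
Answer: 930189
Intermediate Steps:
y = -63/4 (y = 2 - ¼*71 = 2 - 71/4 = -63/4 ≈ -15.750)
l(v, C) = -63/4 - v
O(u, n) = -55 - u (O(u, n) = -2 + (-53 - u) = -55 - u)
O(-98, D(2)) + (Q(99) + l(-127, 50))*(-359 + 4783) = (-55 - 1*(-98)) + (99 + (-63/4 - 1*(-127)))*(-359 + 4783) = (-55 + 98) + (99 + (-63/4 + 127))*4424 = 43 + (99 + 445/4)*4424 = 43 + (841/4)*4424 = 43 + 930146 = 930189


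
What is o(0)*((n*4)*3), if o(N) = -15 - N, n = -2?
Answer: 360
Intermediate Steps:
o(0)*((n*4)*3) = (-15 - 1*0)*(-2*4*3) = (-15 + 0)*(-8*3) = -15*(-24) = 360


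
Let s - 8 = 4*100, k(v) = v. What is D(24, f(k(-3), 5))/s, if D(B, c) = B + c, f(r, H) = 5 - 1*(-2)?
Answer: 31/408 ≈ 0.075980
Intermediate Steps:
f(r, H) = 7 (f(r, H) = 5 + 2 = 7)
s = 408 (s = 8 + 4*100 = 8 + 400 = 408)
D(24, f(k(-3), 5))/s = (24 + 7)/408 = 31*(1/408) = 31/408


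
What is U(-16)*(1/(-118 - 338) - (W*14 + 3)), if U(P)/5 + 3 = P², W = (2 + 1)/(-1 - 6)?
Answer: 1729255/456 ≈ 3792.2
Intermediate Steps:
W = -3/7 (W = 3/(-7) = 3*(-⅐) = -3/7 ≈ -0.42857)
U(P) = -15 + 5*P²
U(-16)*(1/(-118 - 338) - (W*14 + 3)) = (-15 + 5*(-16)²)*(1/(-118 - 338) - (-3/7*14 + 3)) = (-15 + 5*256)*(1/(-456) - (-6 + 3)) = (-15 + 1280)*(-1/456 - 1*(-3)) = 1265*(-1/456 + 3) = 1265*(1367/456) = 1729255/456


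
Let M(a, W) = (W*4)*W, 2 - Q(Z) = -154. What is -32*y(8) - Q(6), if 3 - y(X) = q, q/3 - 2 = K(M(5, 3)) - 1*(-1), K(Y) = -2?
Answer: -156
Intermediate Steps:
Q(Z) = 156 (Q(Z) = 2 - 1*(-154) = 2 + 154 = 156)
M(a, W) = 4*W² (M(a, W) = (4*W)*W = 4*W²)
q = 3 (q = 6 + 3*(-2 - 1*(-1)) = 6 + 3*(-2 + 1) = 6 + 3*(-1) = 6 - 3 = 3)
y(X) = 0 (y(X) = 3 - 1*3 = 3 - 3 = 0)
-32*y(8) - Q(6) = -32*0 - 1*156 = 0 - 156 = -156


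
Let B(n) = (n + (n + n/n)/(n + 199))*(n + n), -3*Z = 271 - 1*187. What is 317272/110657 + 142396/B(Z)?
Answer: 77222659597/828820930 ≈ 93.172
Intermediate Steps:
Z = -28 (Z = -(271 - 1*187)/3 = -(271 - 187)/3 = -1/3*84 = -28)
B(n) = 2*n*(n + (1 + n)/(199 + n)) (B(n) = (n + (n + 1)/(199 + n))*(2*n) = (n + (1 + n)/(199 + n))*(2*n) = 2*n*(n + (1 + n)/(199 + n)))
317272/110657 + 142396/B(Z) = 317272/110657 + 142396/((2*(-28)*(1 + (-28)**2 + 200*(-28))/(199 - 28))) = 317272*(1/110657) + 142396/((2*(-28)*(1 + 784 - 5600)/171)) = 317272/110657 + 142396/((2*(-28)*(1/171)*(-4815))) = 317272/110657 + 142396/(29960/19) = 317272/110657 + 142396*(19/29960) = 317272/110657 + 676381/7490 = 77222659597/828820930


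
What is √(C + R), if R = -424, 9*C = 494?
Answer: I*√3322/3 ≈ 19.212*I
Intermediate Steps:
C = 494/9 (C = (⅑)*494 = 494/9 ≈ 54.889)
√(C + R) = √(494/9 - 424) = √(-3322/9) = I*√3322/3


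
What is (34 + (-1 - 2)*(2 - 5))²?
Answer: 1849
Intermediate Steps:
(34 + (-1 - 2)*(2 - 5))² = (34 - 3*(-3))² = (34 + 9)² = 43² = 1849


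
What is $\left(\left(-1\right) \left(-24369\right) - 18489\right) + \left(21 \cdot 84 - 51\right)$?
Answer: $7593$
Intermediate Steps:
$\left(\left(-1\right) \left(-24369\right) - 18489\right) + \left(21 \cdot 84 - 51\right) = \left(24369 - 18489\right) + \left(1764 - 51\right) = 5880 + 1713 = 7593$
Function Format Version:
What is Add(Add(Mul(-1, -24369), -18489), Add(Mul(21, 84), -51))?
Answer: 7593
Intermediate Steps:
Add(Add(Mul(-1, -24369), -18489), Add(Mul(21, 84), -51)) = Add(Add(24369, -18489), Add(1764, -51)) = Add(5880, 1713) = 7593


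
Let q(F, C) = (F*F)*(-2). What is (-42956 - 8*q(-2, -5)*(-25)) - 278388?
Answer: -322944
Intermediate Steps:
q(F, C) = -2*F² (q(F, C) = F²*(-2) = -2*F²)
(-42956 - 8*q(-2, -5)*(-25)) - 278388 = (-42956 - (-16)*(-2)²*(-25)) - 278388 = (-42956 - (-16)*4*(-25)) - 278388 = (-42956 - 8*(-8)*(-25)) - 278388 = (-42956 + 64*(-25)) - 278388 = (-42956 - 1600) - 278388 = -44556 - 278388 = -322944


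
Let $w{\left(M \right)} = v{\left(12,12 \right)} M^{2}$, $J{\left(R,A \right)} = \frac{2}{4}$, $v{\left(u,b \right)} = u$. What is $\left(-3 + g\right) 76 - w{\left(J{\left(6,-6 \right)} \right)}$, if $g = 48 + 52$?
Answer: $7369$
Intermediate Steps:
$J{\left(R,A \right)} = \frac{1}{2}$ ($J{\left(R,A \right)} = 2 \cdot \frac{1}{4} = \frac{1}{2}$)
$g = 100$
$w{\left(M \right)} = 12 M^{2}$
$\left(-3 + g\right) 76 - w{\left(J{\left(6,-6 \right)} \right)} = \left(-3 + 100\right) 76 - \frac{12}{4} = 97 \cdot 76 - 12 \cdot \frac{1}{4} = 7372 - 3 = 7369$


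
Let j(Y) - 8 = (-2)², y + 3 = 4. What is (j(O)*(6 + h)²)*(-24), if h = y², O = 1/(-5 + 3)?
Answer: -14112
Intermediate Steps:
y = 1 (y = -3 + 4 = 1)
O = -½ (O = 1/(-2) = -½ ≈ -0.50000)
h = 1 (h = 1² = 1)
j(Y) = 12 (j(Y) = 8 + (-2)² = 8 + 4 = 12)
(j(O)*(6 + h)²)*(-24) = (12*(6 + 1)²)*(-24) = (12*7²)*(-24) = (12*49)*(-24) = 588*(-24) = -14112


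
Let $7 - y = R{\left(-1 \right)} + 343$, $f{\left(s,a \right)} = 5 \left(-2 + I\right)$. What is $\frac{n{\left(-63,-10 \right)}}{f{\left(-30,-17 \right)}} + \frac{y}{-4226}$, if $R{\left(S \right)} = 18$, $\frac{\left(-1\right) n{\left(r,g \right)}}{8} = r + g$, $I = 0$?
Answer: $- \frac{616111}{10565} \approx -58.316$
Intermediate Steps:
$n{\left(r,g \right)} = - 8 g - 8 r$ ($n{\left(r,g \right)} = - 8 \left(r + g\right) = - 8 \left(g + r\right) = - 8 g - 8 r$)
$f{\left(s,a \right)} = -10$ ($f{\left(s,a \right)} = 5 \left(-2 + 0\right) = 5 \left(-2\right) = -10$)
$y = -354$ ($y = 7 - \left(18 + 343\right) = 7 - 361 = -354$)
$\frac{n{\left(-63,-10 \right)}}{f{\left(-30,-17 \right)}} + \frac{y}{-4226} = \frac{\left(-8\right) \left(-10\right) - -504}{-10} - \frac{354}{-4226} = \left(80 + 504\right) \left(- \frac{1}{10}\right) - - \frac{177}{2113} = 584 \left(- \frac{1}{10}\right) + \frac{177}{2113} = - \frac{292}{5} + \frac{177}{2113} = - \frac{616111}{10565}$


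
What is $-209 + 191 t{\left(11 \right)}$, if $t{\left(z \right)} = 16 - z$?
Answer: $746$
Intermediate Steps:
$-209 + 191 t{\left(11 \right)} = -209 + 191 \left(16 - 11\right) = -209 + 191 \cdot 5 = -209 + 955 = 746$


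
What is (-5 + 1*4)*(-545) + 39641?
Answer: 40186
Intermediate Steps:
(-5 + 1*4)*(-545) + 39641 = (-5 + 4)*(-545) + 39641 = -1*(-545) + 39641 = 545 + 39641 = 40186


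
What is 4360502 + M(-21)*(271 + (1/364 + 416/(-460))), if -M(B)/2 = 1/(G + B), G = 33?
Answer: 365057458667/83720 ≈ 4.3605e+6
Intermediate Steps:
M(B) = -2/(33 + B)
4360502 + M(-21)*(271 + (1/364 + 416/(-460))) = 4360502 + (-2/(33 - 21))*(271 + (1/364 + 416/(-460))) = 4360502 + (-2/12)*(271 + (1*(1/364) + 416*(-1/460))) = 4360502 + (-2*1/12)*(271 + (1/364 - 104/115)) = 4360502 - (271 - 37741/41860)/6 = 4360502 - ⅙*11306319/41860 = 4360502 - 3768773/83720 = 365057458667/83720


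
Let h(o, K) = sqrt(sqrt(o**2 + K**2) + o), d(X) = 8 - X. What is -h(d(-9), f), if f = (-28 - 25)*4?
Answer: -sqrt(17 + sqrt(45233)) ≈ -15.155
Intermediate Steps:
f = -212 (f = -53*4 = -212)
h(o, K) = sqrt(o + sqrt(K**2 + o**2)) (h(o, K) = sqrt(sqrt(K**2 + o**2) + o) = sqrt(o + sqrt(K**2 + o**2)))
-h(d(-9), f) = -sqrt((8 - 1*(-9)) + sqrt((-212)**2 + (8 - 1*(-9))**2)) = -sqrt((8 + 9) + sqrt(44944 + (8 + 9)**2)) = -sqrt(17 + sqrt(44944 + 17**2)) = -sqrt(17 + sqrt(44944 + 289)) = -sqrt(17 + sqrt(45233))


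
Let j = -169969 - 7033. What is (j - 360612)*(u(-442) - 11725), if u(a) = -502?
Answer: 6573406378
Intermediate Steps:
j = -177002
(j - 360612)*(u(-442) - 11725) = (-177002 - 360612)*(-502 - 11725) = -537614*(-12227) = 6573406378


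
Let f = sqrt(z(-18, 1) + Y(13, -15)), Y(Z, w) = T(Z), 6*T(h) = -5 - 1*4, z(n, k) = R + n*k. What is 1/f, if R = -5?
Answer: -I*sqrt(2)/7 ≈ -0.20203*I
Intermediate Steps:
z(n, k) = -5 + k*n (z(n, k) = -5 + n*k = -5 + k*n)
T(h) = -3/2 (T(h) = (-5 - 1*4)/6 = (-5 - 4)/6 = (1/6)*(-9) = -3/2)
Y(Z, w) = -3/2
f = 7*I*sqrt(2)/2 (f = sqrt((-5 + 1*(-18)) - 3/2) = sqrt((-5 - 18) - 3/2) = sqrt(-23 - 3/2) = sqrt(-49/2) = 7*I*sqrt(2)/2 ≈ 4.9497*I)
1/f = 1/(7*I*sqrt(2)/2) = -I*sqrt(2)/7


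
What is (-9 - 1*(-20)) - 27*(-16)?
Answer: 443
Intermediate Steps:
(-9 - 1*(-20)) - 27*(-16) = (-9 + 20) - 27*(-16) = 11 + 432 = 443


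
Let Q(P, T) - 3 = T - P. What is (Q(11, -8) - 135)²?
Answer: 22801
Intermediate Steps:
Q(P, T) = 3 + T - P (Q(P, T) = 3 + (T - P) = 3 + T - P)
(Q(11, -8) - 135)² = ((3 - 8 - 1*11) - 135)² = ((3 - 8 - 11) - 135)² = (-16 - 135)² = (-151)² = 22801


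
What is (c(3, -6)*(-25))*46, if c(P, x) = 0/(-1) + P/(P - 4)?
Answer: 3450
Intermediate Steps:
c(P, x) = P/(-4 + P) (c(P, x) = 0*(-1) + P/(-4 + P) = 0 + P/(-4 + P) = P/(-4 + P))
(c(3, -6)*(-25))*46 = ((3/(-4 + 3))*(-25))*46 = ((3/(-1))*(-25))*46 = ((3*(-1))*(-25))*46 = -3*(-25)*46 = 75*46 = 3450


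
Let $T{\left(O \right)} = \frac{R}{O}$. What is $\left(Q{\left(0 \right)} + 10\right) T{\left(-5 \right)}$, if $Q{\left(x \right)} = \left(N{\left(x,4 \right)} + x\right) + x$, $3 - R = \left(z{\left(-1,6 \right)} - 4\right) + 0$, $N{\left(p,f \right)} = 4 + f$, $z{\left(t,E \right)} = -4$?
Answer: $- \frac{198}{5} \approx -39.6$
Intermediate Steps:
$R = 11$ ($R = 3 - \left(\left(-4 - 4\right) + 0\right) = 3 - \left(-8 + 0\right) = 3 - -8 = 3 + 8 = 11$)
$Q{\left(x \right)} = 8 + 2 x$ ($Q{\left(x \right)} = \left(\left(4 + 4\right) + x\right) + x = \left(8 + x\right) + x = 8 + 2 x$)
$T{\left(O \right)} = \frac{11}{O}$
$\left(Q{\left(0 \right)} + 10\right) T{\left(-5 \right)} = \left(\left(8 + 2 \cdot 0\right) + 10\right) \frac{11}{-5} = \left(\left(8 + 0\right) + 10\right) 11 \left(- \frac{1}{5}\right) = \left(8 + 10\right) \left(- \frac{11}{5}\right) = 18 \left(- \frac{11}{5}\right) = - \frac{198}{5}$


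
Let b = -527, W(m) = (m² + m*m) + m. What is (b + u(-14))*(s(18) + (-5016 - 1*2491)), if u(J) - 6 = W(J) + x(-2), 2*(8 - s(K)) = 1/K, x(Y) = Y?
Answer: 39144925/36 ≈ 1.0874e+6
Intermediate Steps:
W(m) = m + 2*m² (W(m) = (m² + m²) + m = 2*m² + m = m + 2*m²)
s(K) = 8 - 1/(2*K)
u(J) = 4 + J*(1 + 2*J) (u(J) = 6 + (J*(1 + 2*J) - 2) = 6 + (-2 + J*(1 + 2*J)) = 4 + J*(1 + 2*J))
(b + u(-14))*(s(18) + (-5016 - 1*2491)) = (-527 + (4 - 14*(1 + 2*(-14))))*((8 - ½/18) + (-5016 - 1*2491)) = (-527 + (4 - 14*(1 - 28)))*((8 - ½*1/18) + (-5016 - 2491)) = (-527 + (4 - 14*(-27)))*((8 - 1/36) - 7507) = (-527 + (4 + 378))*(287/36 - 7507) = (-527 + 382)*(-269965/36) = -145*(-269965/36) = 39144925/36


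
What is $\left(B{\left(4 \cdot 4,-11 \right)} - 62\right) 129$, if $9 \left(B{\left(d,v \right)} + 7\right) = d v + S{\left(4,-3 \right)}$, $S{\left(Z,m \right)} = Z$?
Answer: $- \frac{34099}{3} \approx -11366.0$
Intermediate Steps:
$B{\left(d,v \right)} = - \frac{59}{9} + \frac{d v}{9}$ ($B{\left(d,v \right)} = -7 + \frac{d v + 4}{9} = -7 + \frac{4 + d v}{9} = -7 + \left(\frac{4}{9} + \frac{d v}{9}\right) = - \frac{59}{9} + \frac{d v}{9}$)
$\left(B{\left(4 \cdot 4,-11 \right)} - 62\right) 129 = \left(\left(- \frac{59}{9} + \frac{1}{9} \cdot 4 \cdot 4 \left(-11\right)\right) - 62\right) 129 = \left(\left(- \frac{59}{9} + \frac{1}{9} \cdot 16 \left(-11\right)\right) - 62\right) 129 = \left(\left(- \frac{59}{9} - \frac{176}{9}\right) - 62\right) 129 = \left(- \frac{235}{9} - 62\right) 129 = \left(- \frac{793}{9}\right) 129 = - \frac{34099}{3}$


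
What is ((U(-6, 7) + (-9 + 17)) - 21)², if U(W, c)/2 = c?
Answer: 1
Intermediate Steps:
U(W, c) = 2*c
((U(-6, 7) + (-9 + 17)) - 21)² = ((2*7 + (-9 + 17)) - 21)² = ((14 + 8) - 21)² = (22 - 21)² = 1² = 1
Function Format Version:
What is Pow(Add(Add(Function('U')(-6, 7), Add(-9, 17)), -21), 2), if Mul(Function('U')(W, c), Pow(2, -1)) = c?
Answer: 1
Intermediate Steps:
Function('U')(W, c) = Mul(2, c)
Pow(Add(Add(Function('U')(-6, 7), Add(-9, 17)), -21), 2) = Pow(Add(Add(Mul(2, 7), Add(-9, 17)), -21), 2) = Pow(Add(Add(14, 8), -21), 2) = Pow(Add(22, -21), 2) = Pow(1, 2) = 1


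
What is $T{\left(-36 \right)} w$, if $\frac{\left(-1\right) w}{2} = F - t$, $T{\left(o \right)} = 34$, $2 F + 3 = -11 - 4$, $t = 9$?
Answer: $1224$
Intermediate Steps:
$F = -9$ ($F = - \frac{3}{2} + \frac{-11 - 4}{2} = - \frac{3}{2} + \frac{1}{2} \left(-15\right) = - \frac{3}{2} - \frac{15}{2} = -9$)
$w = 36$ ($w = - 2 \left(-9 - 9\right) = \left(-2\right) \left(-18\right) = 36$)
$T{\left(-36 \right)} w = 34 \cdot 36 = 1224$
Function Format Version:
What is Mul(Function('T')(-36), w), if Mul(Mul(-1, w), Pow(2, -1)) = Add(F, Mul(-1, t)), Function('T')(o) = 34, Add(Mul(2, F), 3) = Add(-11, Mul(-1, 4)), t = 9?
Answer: 1224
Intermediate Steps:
F = -9 (F = Add(Rational(-3, 2), Mul(Rational(1, 2), Add(-11, Mul(-1, 4)))) = Add(Rational(-3, 2), Mul(Rational(1, 2), Add(-11, -4))) = Add(Rational(-3, 2), Mul(Rational(1, 2), -15)) = Add(Rational(-3, 2), Rational(-15, 2)) = -9)
w = 36 (w = Mul(-2, Add(-9, Mul(-1, 9))) = Mul(-2, Add(-9, -9)) = Mul(-2, -18) = 36)
Mul(Function('T')(-36), w) = Mul(34, 36) = 1224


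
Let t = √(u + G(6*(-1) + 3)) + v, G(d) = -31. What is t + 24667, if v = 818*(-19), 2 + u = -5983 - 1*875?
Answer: 9125 + I*√6891 ≈ 9125.0 + 83.012*I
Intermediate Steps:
u = -6860 (u = -2 + (-5983 - 1*875) = -2 + (-5983 - 875) = -2 - 6858 = -6860)
v = -15542
t = -15542 + I*√6891 (t = √(-6860 - 31) - 15542 = √(-6891) - 15542 = I*√6891 - 15542 = -15542 + I*√6891 ≈ -15542.0 + 83.012*I)
t + 24667 = (-15542 + I*√6891) + 24667 = 9125 + I*√6891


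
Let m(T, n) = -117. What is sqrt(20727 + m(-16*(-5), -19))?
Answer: 3*sqrt(2290) ≈ 143.56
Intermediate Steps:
sqrt(20727 + m(-16*(-5), -19)) = sqrt(20727 - 117) = sqrt(20610) = 3*sqrt(2290)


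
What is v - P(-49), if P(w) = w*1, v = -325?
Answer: -276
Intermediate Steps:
P(w) = w
v - P(-49) = -325 - 1*(-49) = -325 + 49 = -276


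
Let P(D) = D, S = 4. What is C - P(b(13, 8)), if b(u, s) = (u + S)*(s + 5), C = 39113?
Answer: 38892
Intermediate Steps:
b(u, s) = (4 + u)*(5 + s) (b(u, s) = (u + 4)*(s + 5) = (4 + u)*(5 + s))
C - P(b(13, 8)) = 39113 - (20 + 4*8 + 5*13 + 8*13) = 39113 - (20 + 32 + 65 + 104) = 39113 - 1*221 = 39113 - 221 = 38892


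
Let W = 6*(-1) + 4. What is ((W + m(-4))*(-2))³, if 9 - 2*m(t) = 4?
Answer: -1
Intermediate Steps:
m(t) = 5/2 (m(t) = 9/2 - ½*4 = 9/2 - 2 = 5/2)
W = -2 (W = -6 + 4 = -2)
((W + m(-4))*(-2))³ = ((-2 + 5/2)*(-2))³ = ((½)*(-2))³ = (-1)³ = -1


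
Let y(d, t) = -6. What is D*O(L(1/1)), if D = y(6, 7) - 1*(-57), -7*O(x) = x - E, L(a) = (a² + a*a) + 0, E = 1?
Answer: -51/7 ≈ -7.2857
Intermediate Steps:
L(a) = 2*a² (L(a) = (a² + a²) + 0 = 2*a² + 0 = 2*a²)
O(x) = ⅐ - x/7 (O(x) = -(x - 1*1)/7 = -(x - 1)/7 = -(-1 + x)/7 = ⅐ - x/7)
D = 51 (D = -6 - 1*(-57) = -6 + 57 = 51)
D*O(L(1/1)) = 51*(⅐ - 2*(1/1)²/7) = 51*(⅐ - 2*1²/7) = 51*(⅐ - 2/7) = 51*(-⅐) = -51/7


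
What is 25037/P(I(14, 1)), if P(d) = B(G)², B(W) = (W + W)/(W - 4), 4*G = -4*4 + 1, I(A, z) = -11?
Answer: 24060557/900 ≈ 26734.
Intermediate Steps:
G = -15/4 (G = (-4*4 + 1)/4 = (-16 + 1)/4 = (¼)*(-15) = -15/4 ≈ -3.7500)
B(W) = 2*W/(-4 + W) (B(W) = (2*W)/(-4 + W) = 2*W/(-4 + W))
P(d) = 900/961 (P(d) = (2*(-15/4)/(-4 - 15/4))² = (2*(-15/4)/(-31/4))² = (2*(-15/4)*(-4/31))² = (30/31)² = 900/961)
25037/P(I(14, 1)) = 25037/(900/961) = 25037*(961/900) = 24060557/900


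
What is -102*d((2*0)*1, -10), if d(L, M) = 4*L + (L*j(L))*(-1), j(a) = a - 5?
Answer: 0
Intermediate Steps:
j(a) = -5 + a
d(L, M) = 4*L - L*(-5 + L) (d(L, M) = 4*L + (L*(-5 + L))*(-1) = 4*L - L*(-5 + L))
-102*d((2*0)*1, -10) = -102*(2*0)*1*(9 - 2*0) = -102*0*1*(9 - 0) = -0*(9 - 1*0) = -0*(9 + 0) = -0*9 = -102*0 = 0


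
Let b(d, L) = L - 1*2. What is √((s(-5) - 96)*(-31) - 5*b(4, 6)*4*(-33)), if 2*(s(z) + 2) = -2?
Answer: √5709 ≈ 75.558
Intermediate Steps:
s(z) = -3 (s(z) = -2 + (½)*(-2) = -2 - 1 = -3)
b(d, L) = -2 + L (b(d, L) = L - 2 = -2 + L)
√((s(-5) - 96)*(-31) - 5*b(4, 6)*4*(-33)) = √((-3 - 96)*(-31) - 5*(-2 + 6)*4*(-33)) = √(-99*(-31) - 20*4*(-33)) = √(3069 - 5*16*(-33)) = √(3069 - 80*(-33)) = √(3069 + 2640) = √5709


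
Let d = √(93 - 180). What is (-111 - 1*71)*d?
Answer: -182*I*√87 ≈ -1697.6*I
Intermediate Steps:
d = I*√87 (d = √(-87) = I*√87 ≈ 9.3274*I)
(-111 - 1*71)*d = (-111 - 1*71)*(I*√87) = (-111 - 71)*(I*√87) = -182*I*√87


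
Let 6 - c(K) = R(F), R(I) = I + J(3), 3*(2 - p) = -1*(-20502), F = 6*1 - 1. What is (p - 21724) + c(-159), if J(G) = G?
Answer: -28558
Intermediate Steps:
F = 5 (F = 6 - 1 = 5)
p = -6832 (p = 2 - (-1)*(-20502)/3 = 2 - ⅓*20502 = 2 - 6834 = -6832)
R(I) = 3 + I (R(I) = I + 3 = 3 + I)
c(K) = -2 (c(K) = 6 - (3 + 5) = 6 - 1*8 = 6 - 8 = -2)
(p - 21724) + c(-159) = (-6832 - 21724) - 2 = -28556 - 2 = -28558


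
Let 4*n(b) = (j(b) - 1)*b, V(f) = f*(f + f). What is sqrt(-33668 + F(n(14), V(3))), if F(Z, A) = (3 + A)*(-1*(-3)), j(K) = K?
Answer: I*sqrt(33605) ≈ 183.32*I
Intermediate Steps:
V(f) = 2*f**2 (V(f) = f*(2*f) = 2*f**2)
n(b) = b*(-1 + b)/4 (n(b) = ((b - 1)*b)/4 = ((-1 + b)*b)/4 = (b*(-1 + b))/4 = b*(-1 + b)/4)
F(Z, A) = 9 + 3*A (F(Z, A) = (3 + A)*3 = 9 + 3*A)
sqrt(-33668 + F(n(14), V(3))) = sqrt(-33668 + (9 + 3*(2*3**2))) = sqrt(-33668 + (9 + 3*(2*9))) = sqrt(-33668 + (9 + 3*18)) = sqrt(-33668 + (9 + 54)) = sqrt(-33668 + 63) = sqrt(-33605) = I*sqrt(33605)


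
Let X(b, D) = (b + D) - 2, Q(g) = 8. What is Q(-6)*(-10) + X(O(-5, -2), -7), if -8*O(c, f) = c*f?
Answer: -361/4 ≈ -90.250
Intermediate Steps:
O(c, f) = -c*f/8
X(b, D) = -2 + D + b (X(b, D) = (D + b) - 2 = -2 + D + b)
Q(-6)*(-10) + X(O(-5, -2), -7) = 8*(-10) + (-2 - 7 - ⅛*(-5)*(-2)) = -80 + (-2 - 7 - 5/4) = -80 - 41/4 = -361/4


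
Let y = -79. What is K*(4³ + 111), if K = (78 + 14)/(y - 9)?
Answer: -4025/22 ≈ -182.95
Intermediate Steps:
K = -23/22 (K = (78 + 14)/(-79 - 9) = 92/(-88) = 92*(-1/88) = -23/22 ≈ -1.0455)
K*(4³ + 111) = -23*(4³ + 111)/22 = -23*(64 + 111)/22 = -23/22*175 = -4025/22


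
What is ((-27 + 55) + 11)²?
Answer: 1521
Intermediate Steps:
((-27 + 55) + 11)² = (28 + 11)² = 39² = 1521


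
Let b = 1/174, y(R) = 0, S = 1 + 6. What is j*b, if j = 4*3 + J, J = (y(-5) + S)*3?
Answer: 11/58 ≈ 0.18966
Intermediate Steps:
S = 7
J = 21 (J = (0 + 7)*3 = 7*3 = 21)
j = 33 (j = 4*3 + 21 = 12 + 21 = 33)
b = 1/174 ≈ 0.0057471
j*b = 33*(1/174) = 11/58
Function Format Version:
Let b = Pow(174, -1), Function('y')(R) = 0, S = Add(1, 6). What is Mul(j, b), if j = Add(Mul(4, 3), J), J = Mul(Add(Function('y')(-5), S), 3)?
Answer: Rational(11, 58) ≈ 0.18966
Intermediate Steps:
S = 7
J = 21 (J = Mul(Add(0, 7), 3) = Mul(7, 3) = 21)
j = 33 (j = Add(Mul(4, 3), 21) = Add(12, 21) = 33)
b = Rational(1, 174) ≈ 0.0057471
Mul(j, b) = Mul(33, Rational(1, 174)) = Rational(11, 58)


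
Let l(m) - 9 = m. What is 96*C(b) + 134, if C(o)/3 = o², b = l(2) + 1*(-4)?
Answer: 14246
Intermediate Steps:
l(m) = 9 + m
b = 7 (b = (9 + 2) + 1*(-4) = 11 - 4 = 7)
C(o) = 3*o²
96*C(b) + 134 = 96*(3*7²) + 134 = 96*(3*49) + 134 = 96*147 + 134 = 14112 + 134 = 14246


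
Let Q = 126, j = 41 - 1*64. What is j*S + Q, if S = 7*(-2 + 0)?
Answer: 448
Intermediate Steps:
j = -23 (j = 41 - 64 = -23)
S = -14 (S = 7*(-2) = -14)
j*S + Q = -23*(-14) + 126 = 322 + 126 = 448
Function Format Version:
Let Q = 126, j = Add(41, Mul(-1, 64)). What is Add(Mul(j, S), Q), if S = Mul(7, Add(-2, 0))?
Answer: 448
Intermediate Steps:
j = -23 (j = Add(41, -64) = -23)
S = -14 (S = Mul(7, -2) = -14)
Add(Mul(j, S), Q) = Add(Mul(-23, -14), 126) = Add(322, 126) = 448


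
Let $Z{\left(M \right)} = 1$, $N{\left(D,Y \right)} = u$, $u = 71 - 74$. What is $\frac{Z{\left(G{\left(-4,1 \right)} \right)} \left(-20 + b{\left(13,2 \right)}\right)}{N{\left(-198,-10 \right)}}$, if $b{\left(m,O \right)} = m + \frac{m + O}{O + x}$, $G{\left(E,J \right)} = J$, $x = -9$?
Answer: $\frac{64}{21} \approx 3.0476$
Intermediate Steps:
$u = -3$ ($u = 71 - 74 = -3$)
$N{\left(D,Y \right)} = -3$
$b{\left(m,O \right)} = m + \frac{O + m}{-9 + O}$ ($b{\left(m,O \right)} = m + \frac{m + O}{O - 9} = m + \frac{O + m}{-9 + O}$)
$\frac{Z{\left(G{\left(-4,1 \right)} \right)} \left(-20 + b{\left(13,2 \right)}\right)}{N{\left(-198,-10 \right)}} = \frac{1 \left(-20 + \frac{2 - 104 + 2 \cdot 13}{-9 + 2}\right)}{-3} = 1 \left(-20 + \frac{2 - 104 + 26}{-7}\right) \left(- \frac{1}{3}\right) = 1 \left(-20 - - \frac{76}{7}\right) \left(- \frac{1}{3}\right) = 1 \left(-20 + \frac{76}{7}\right) \left(- \frac{1}{3}\right) = 1 \left(- \frac{64}{7}\right) \left(- \frac{1}{3}\right) = \left(- \frac{64}{7}\right) \left(- \frac{1}{3}\right) = \frac{64}{21}$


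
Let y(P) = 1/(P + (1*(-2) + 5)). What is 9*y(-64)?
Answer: -9/61 ≈ -0.14754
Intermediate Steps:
y(P) = 1/(3 + P) (y(P) = 1/(P + (-2 + 5)) = 1/(P + 3) = 1/(3 + P))
9*y(-64) = 9/(3 - 64) = 9/(-61) = 9*(-1/61) = -9/61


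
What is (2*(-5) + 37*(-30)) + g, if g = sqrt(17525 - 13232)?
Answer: -1120 + 9*sqrt(53) ≈ -1054.5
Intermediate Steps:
g = 9*sqrt(53) (g = sqrt(4293) = 9*sqrt(53) ≈ 65.521)
(2*(-5) + 37*(-30)) + g = (2*(-5) + 37*(-30)) + 9*sqrt(53) = (-10 - 1110) + 9*sqrt(53) = -1120 + 9*sqrt(53)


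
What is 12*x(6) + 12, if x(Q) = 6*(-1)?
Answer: -60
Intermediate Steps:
x(Q) = -6
12*x(6) + 12 = 12*(-6) + 12 = -72 + 12 = -60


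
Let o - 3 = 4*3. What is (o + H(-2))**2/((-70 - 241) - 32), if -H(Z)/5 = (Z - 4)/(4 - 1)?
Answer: -625/343 ≈ -1.8222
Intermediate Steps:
H(Z) = 20/3 - 5*Z/3 (H(Z) = -5*(Z - 4)/(4 - 1) = -5*(-4 + Z)/3 = -5*(-4/3 + Z/3) = 20/3 - 5*Z/3)
o = 15 (o = 3 + 4*3 = 3 + 12 = 15)
(o + H(-2))**2/((-70 - 241) - 32) = (15 + (20/3 - 5/3*(-2)))**2/((-70 - 241) - 32) = (15 + (20/3 + 10/3))**2/(-311 - 32) = (15 + 10)**2/(-343) = 25**2*(-1/343) = 625*(-1/343) = -625/343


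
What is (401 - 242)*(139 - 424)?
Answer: -45315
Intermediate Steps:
(401 - 242)*(139 - 424) = 159*(-285) = -45315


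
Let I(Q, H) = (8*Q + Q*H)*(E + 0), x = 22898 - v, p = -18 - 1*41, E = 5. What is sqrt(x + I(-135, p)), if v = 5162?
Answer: sqrt(52161) ≈ 228.39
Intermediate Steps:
p = -59 (p = -18 - 41 = -59)
x = 17736 (x = 22898 - 1*5162 = 22898 - 5162 = 17736)
I(Q, H) = 40*Q + 5*H*Q (I(Q, H) = (8*Q + Q*H)*(5 + 0) = (8*Q + H*Q)*5 = 40*Q + 5*H*Q)
sqrt(x + I(-135, p)) = sqrt(17736 + 5*(-135)*(8 - 59)) = sqrt(17736 + 5*(-135)*(-51)) = sqrt(17736 + 34425) = sqrt(52161)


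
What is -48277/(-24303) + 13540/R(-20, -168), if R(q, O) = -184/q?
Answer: 823766921/558969 ≈ 1473.7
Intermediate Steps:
-48277/(-24303) + 13540/R(-20, -168) = -48277/(-24303) + 13540/((-184/(-20))) = -48277*(-1/24303) + 13540/((-184*(-1/20))) = 48277/24303 + 13540/(46/5) = 48277/24303 + 13540*(5/46) = 48277/24303 + 33850/23 = 823766921/558969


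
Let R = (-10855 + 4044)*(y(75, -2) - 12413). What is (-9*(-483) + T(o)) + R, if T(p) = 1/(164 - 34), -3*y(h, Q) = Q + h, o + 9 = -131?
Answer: 33038859493/390 ≈ 8.4715e+7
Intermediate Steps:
o = -140 (o = -9 - 131 = -140)
y(h, Q) = -Q/3 - h/3 (y(h, Q) = -(Q + h)/3 = -Q/3 - h/3)
R = 254132032/3 (R = (-10855 + 4044)*((-1/3*(-2) - 1/3*75) - 12413) = -6811*((2/3 - 25) - 12413) = -6811*(-73/3 - 12413) = -6811*(-37312/3) = 254132032/3 ≈ 8.4711e+7)
T(p) = 1/130
(-9*(-483) + T(o)) + R = (-9*(-483) + 1/130) + 254132032/3 = (4347 + 1/130) + 254132032/3 = 565111/130 + 254132032/3 = 33038859493/390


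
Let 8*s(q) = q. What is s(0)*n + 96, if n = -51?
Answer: 96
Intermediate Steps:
s(q) = q/8
s(0)*n + 96 = ((⅛)*0)*(-51) + 96 = 0*(-51) + 96 = 0 + 96 = 96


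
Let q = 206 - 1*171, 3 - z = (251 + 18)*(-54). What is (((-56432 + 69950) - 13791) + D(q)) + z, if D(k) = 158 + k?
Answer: 14449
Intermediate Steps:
z = 14529 (z = 3 - (251 + 18)*(-54) = 3 - 269*(-54) = 3 - 1*(-14526) = 3 + 14526 = 14529)
q = 35 (q = 206 - 171 = 35)
(((-56432 + 69950) - 13791) + D(q)) + z = (((-56432 + 69950) - 13791) + (158 + 35)) + 14529 = ((13518 - 13791) + 193) + 14529 = (-273 + 193) + 14529 = -80 + 14529 = 14449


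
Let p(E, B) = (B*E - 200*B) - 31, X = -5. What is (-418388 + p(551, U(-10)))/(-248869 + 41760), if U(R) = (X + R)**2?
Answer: 48492/29587 ≈ 1.6390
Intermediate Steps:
U(R) = (-5 + R)**2
p(E, B) = -31 - 200*B + B*E (p(E, B) = (-200*B + B*E) - 31 = -31 - 200*B + B*E)
(-418388 + p(551, U(-10)))/(-248869 + 41760) = (-418388 + (-31 - 200*(-5 - 10)**2 + (-5 - 10)**2*551))/(-248869 + 41760) = (-418388 + (-31 - 200*(-15)**2 + (-15)**2*551))/(-207109) = (-418388 + (-31 - 200*225 + 225*551))*(-1/207109) = (-418388 + (-31 - 45000 + 123975))*(-1/207109) = (-418388 + 78944)*(-1/207109) = -339444*(-1/207109) = 48492/29587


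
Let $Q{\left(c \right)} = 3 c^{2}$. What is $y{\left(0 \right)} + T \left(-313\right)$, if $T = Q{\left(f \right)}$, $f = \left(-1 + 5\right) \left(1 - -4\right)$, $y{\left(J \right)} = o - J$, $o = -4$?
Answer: $-375604$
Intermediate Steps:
$y{\left(J \right)} = -4 - J$
$f = 20$ ($f = 4 \left(1 + 4\right) = 4 \cdot 5 = 20$)
$T = 1200$ ($T = 3 \cdot 20^{2} = 3 \cdot 400 = 1200$)
$y{\left(0 \right)} + T \left(-313\right) = \left(-4 - 0\right) + 1200 \left(-313\right) = \left(-4 + 0\right) - 375600 = -4 - 375600 = -375604$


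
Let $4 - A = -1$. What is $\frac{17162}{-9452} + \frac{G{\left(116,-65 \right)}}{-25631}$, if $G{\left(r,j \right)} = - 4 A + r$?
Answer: $- \frac{220393307}{121132106} \approx -1.8194$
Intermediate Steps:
$A = 5$ ($A = 4 - -1 = 4 + 1 = 5$)
$G{\left(r,j \right)} = -20 + r$ ($G{\left(r,j \right)} = \left(-4\right) 5 + r = -20 + r$)
$\frac{17162}{-9452} + \frac{G{\left(116,-65 \right)}}{-25631} = \frac{17162}{-9452} + \frac{-20 + 116}{-25631} = 17162 \left(- \frac{1}{9452}\right) + 96 \left(- \frac{1}{25631}\right) = - \frac{8581}{4726} - \frac{96}{25631} = - \frac{220393307}{121132106}$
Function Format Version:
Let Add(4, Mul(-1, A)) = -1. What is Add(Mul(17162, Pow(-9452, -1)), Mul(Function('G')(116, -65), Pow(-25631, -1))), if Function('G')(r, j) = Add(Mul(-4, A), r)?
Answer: Rational(-220393307, 121132106) ≈ -1.8194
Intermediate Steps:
A = 5 (A = Add(4, Mul(-1, -1)) = Add(4, 1) = 5)
Function('G')(r, j) = Add(-20, r) (Function('G')(r, j) = Add(Mul(-4, 5), r) = Add(-20, r))
Add(Mul(17162, Pow(-9452, -1)), Mul(Function('G')(116, -65), Pow(-25631, -1))) = Add(Mul(17162, Pow(-9452, -1)), Mul(Add(-20, 116), Pow(-25631, -1))) = Add(Mul(17162, Rational(-1, 9452)), Mul(96, Rational(-1, 25631))) = Add(Rational(-8581, 4726), Rational(-96, 25631)) = Rational(-220393307, 121132106)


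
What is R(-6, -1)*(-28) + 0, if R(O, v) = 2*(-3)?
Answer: 168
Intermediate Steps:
R(O, v) = -6
R(-6, -1)*(-28) + 0 = -6*(-28) + 0 = 168 + 0 = 168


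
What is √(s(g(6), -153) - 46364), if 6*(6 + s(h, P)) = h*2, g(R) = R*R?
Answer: I*√46358 ≈ 215.31*I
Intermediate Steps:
g(R) = R²
s(h, P) = -6 + h/3 (s(h, P) = -6 + (h*2)/6 = -6 + (2*h)/6 = -6 + h/3)
√(s(g(6), -153) - 46364) = √((-6 + (⅓)*6²) - 46364) = √((-6 + (⅓)*36) - 46364) = √((-6 + 12) - 46364) = √(6 - 46364) = √(-46358) = I*√46358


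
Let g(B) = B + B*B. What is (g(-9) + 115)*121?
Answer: 22627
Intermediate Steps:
g(B) = B + B²
(g(-9) + 115)*121 = (-9*(1 - 9) + 115)*121 = (-9*(-8) + 115)*121 = (72 + 115)*121 = 187*121 = 22627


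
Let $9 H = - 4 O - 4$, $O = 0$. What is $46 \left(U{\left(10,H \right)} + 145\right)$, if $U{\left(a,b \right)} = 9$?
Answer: $7084$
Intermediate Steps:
$H = - \frac{4}{9}$ ($H = \frac{\left(-4\right) 0 - 4}{9} = \frac{0 - 4}{9} = \frac{1}{9} \left(-4\right) = - \frac{4}{9} \approx -0.44444$)
$46 \left(U{\left(10,H \right)} + 145\right) = 46 \left(9 + 145\right) = 46 \cdot 154 = 7084$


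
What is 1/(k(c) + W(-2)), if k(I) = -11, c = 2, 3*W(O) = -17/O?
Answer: -6/49 ≈ -0.12245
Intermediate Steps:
W(O) = -17/(3*O) (W(O) = (-17/O)/3 = -17/(3*O))
1/(k(c) + W(-2)) = 1/(-11 - 17/3/(-2)) = 1/(-11 - 17/3*(-1/2)) = 1/(-11 + 17/6) = 1/(-49/6) = -6/49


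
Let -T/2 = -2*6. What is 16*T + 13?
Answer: 397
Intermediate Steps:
T = 24 (T = -(-4)*6 = -2*(-12) = 24)
16*T + 13 = 16*24 + 13 = 384 + 13 = 397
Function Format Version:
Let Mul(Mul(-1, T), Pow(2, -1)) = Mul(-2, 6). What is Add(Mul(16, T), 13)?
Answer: 397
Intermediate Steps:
T = 24 (T = Mul(-2, Mul(-2, 6)) = Mul(-2, -12) = 24)
Add(Mul(16, T), 13) = Add(Mul(16, 24), 13) = Add(384, 13) = 397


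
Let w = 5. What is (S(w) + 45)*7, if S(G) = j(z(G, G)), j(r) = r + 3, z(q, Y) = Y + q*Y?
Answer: 546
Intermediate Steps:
z(q, Y) = Y + Y*q
j(r) = 3 + r
S(G) = 3 + G*(1 + G)
(S(w) + 45)*7 = ((3 + 5*(1 + 5)) + 45)*7 = ((3 + 5*6) + 45)*7 = ((3 + 30) + 45)*7 = (33 + 45)*7 = 78*7 = 546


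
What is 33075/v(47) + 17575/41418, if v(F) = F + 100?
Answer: 9336625/41418 ≈ 225.42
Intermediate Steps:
v(F) = 100 + F
33075/v(47) + 17575/41418 = 33075/(100 + 47) + 17575/41418 = 33075/147 + 17575*(1/41418) = 33075*(1/147) + 17575/41418 = 225 + 17575/41418 = 9336625/41418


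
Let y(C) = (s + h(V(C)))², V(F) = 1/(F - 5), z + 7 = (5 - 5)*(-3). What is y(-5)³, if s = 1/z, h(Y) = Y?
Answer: 24137569/117649000000 ≈ 0.00020517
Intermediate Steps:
z = -7 (z = -7 + (5 - 5)*(-3) = -7 + 0*(-3) = -7 + 0 = -7)
V(F) = 1/(-5 + F)
s = -⅐ (s = 1/(-7) = -⅐ ≈ -0.14286)
y(C) = (-⅐ + 1/(-5 + C))²
y(-5)³ = ((12 - 1*(-5))²/(49*(-5 - 5)²))³ = ((1/49)*(12 + 5)²/(-10)²)³ = ((1/49)*(1/100)*17²)³ = ((1/49)*(1/100)*289)³ = (289/4900)³ = 24137569/117649000000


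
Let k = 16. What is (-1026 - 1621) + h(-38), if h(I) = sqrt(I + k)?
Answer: -2647 + I*sqrt(22) ≈ -2647.0 + 4.6904*I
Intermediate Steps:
h(I) = sqrt(16 + I) (h(I) = sqrt(I + 16) = sqrt(16 + I))
(-1026 - 1621) + h(-38) = (-1026 - 1621) + sqrt(16 - 38) = -2647 + sqrt(-22) = -2647 + I*sqrt(22)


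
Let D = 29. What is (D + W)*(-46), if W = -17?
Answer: -552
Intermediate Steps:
(D + W)*(-46) = (29 - 17)*(-46) = 12*(-46) = -552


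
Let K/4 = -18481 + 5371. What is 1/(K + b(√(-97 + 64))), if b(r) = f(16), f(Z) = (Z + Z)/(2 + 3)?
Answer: -5/262168 ≈ -1.9072e-5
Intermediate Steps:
f(Z) = 2*Z/5 (f(Z) = (2*Z)/5 = (2*Z)*(⅕) = 2*Z/5)
b(r) = 32/5 (b(r) = (⅖)*16 = 32/5)
K = -52440 (K = 4*(-18481 + 5371) = 4*(-13110) = -52440)
1/(K + b(√(-97 + 64))) = 1/(-52440 + 32/5) = 1/(-262168/5) = -5/262168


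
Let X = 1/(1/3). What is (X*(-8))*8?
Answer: -192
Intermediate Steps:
X = 3 (X = 1/(1*(⅓)) = 1/(⅓) = 3)
(X*(-8))*8 = (3*(-8))*8 = -24*8 = -192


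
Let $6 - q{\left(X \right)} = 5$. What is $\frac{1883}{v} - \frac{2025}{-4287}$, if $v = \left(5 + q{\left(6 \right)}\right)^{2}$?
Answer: $\frac{2715107}{51444} \approx 52.778$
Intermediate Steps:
$q{\left(X \right)} = 1$ ($q{\left(X \right)} = 6 - 5 = 1$)
$v = 36$ ($v = \left(5 + 1\right)^{2} = 6^{2} = 36$)
$\frac{1883}{v} - \frac{2025}{-4287} = \frac{1883}{36} - \frac{2025}{-4287} = 1883 \cdot \frac{1}{36} - - \frac{675}{1429} = \frac{1883}{36} + \frac{675}{1429} = \frac{2715107}{51444}$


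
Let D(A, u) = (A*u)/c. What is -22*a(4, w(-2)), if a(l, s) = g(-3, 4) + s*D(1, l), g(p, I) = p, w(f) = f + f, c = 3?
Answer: 550/3 ≈ 183.33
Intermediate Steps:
w(f) = 2*f
D(A, u) = A*u/3 (D(A, u) = (A*u)/3 = (A*u)*(⅓) = A*u/3)
a(l, s) = -3 + l*s/3 (a(l, s) = -3 + s*((⅓)*1*l) = -3 + s*(l/3) = -3 + l*s/3)
-22*a(4, w(-2)) = -22*(-3 + (⅓)*4*(2*(-2))) = -22*(-3 + (⅓)*4*(-4)) = -22*(-3 - 16/3) = -22*(-25/3) = 550/3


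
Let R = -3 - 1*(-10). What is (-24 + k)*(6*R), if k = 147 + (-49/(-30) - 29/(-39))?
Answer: 342279/65 ≈ 5265.8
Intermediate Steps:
R = 7 (R = -3 + 10 = 7)
k = 19419/130 (k = 147 + (-49*(-1/30) - 29*(-1/39)) = 147 + (49/30 + 29/39) = 147 + 309/130 = 19419/130 ≈ 149.38)
(-24 + k)*(6*R) = (-24 + 19419/130)*(6*7) = (16299/130)*42 = 342279/65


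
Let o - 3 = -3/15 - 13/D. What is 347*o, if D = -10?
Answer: 14227/10 ≈ 1422.7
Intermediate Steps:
o = 41/10 (o = 3 + (-3/15 - 13/(-10)) = 3 + (-3*1/15 - 13*(-⅒)) = 3 + (-⅕ + 13/10) = 3 + 11/10 = 41/10 ≈ 4.1000)
347*o = 347*(41/10) = 14227/10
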